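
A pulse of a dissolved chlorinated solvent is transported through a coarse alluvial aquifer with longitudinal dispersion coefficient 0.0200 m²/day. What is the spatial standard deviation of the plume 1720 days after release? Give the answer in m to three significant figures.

Dispersive spreading gives a Gaussian with σ² = 2Dt; advection only shifts the center.
σ = √(2 × 0.0200 × 1720) = 8.29 m.

8.29 m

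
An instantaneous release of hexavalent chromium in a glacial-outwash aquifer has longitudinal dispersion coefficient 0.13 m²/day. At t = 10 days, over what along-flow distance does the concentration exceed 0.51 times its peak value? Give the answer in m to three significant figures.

3.74 m

The plume is Gaussian with σ = √(2Dt) = √(2 × 0.13 × 10) = 1.612 m.
C/C_peak = exp(−Δx²/(2σ²)) = 0.51 ⇒ Δx = σ·√(−2 ln 0.51) = 1.612 × 1.160 = 1.870 m.
Width = 2Δx = 3.74 m.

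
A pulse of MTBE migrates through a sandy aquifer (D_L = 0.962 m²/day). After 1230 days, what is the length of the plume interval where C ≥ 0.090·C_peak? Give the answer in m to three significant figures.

The plume is Gaussian with σ = √(2Dt) = √(2 × 0.962 × 1230) = 48.65 m.
C/C_peak = exp(−Δx²/(2σ²)) = 0.090 ⇒ Δx = σ·√(−2 ln 0.090) = 48.65 × 2.195 = 106.8 m.
Width = 2Δx = 214 m.

214 m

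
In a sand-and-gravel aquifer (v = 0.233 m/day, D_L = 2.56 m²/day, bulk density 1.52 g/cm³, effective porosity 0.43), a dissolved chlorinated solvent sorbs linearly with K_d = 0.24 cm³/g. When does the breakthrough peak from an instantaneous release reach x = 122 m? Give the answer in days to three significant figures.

885 days

Retardation factor R = 1 + ρ_b·K_d/n = 1 + 1.52 × 0.24/0.43 = 1.848.
Sorption retards both mechanisms: v_R = v/R = 0.1261 m/day, D_R = D/R = 1.385 m²/day.
Peak time from v_R²t² + 2D_R t − x² = 0: t = (√(D_R² + v_R²x²) − D_R)/v_R².
√(D_R² + v_R²x²) = √(1.385² + 0.1261² × 122²) = 15.45; v_R² = 0.01590.
t = (15.45 − 1.385)/0.01590 = 885 days.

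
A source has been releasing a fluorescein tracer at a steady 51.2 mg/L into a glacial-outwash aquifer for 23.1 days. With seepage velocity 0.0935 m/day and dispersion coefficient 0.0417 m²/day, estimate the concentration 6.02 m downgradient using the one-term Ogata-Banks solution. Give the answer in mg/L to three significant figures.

For a continuous step input, C/C₀ ≈ ½·erfc((x−vt)/(2√(Dt))).
vt = 0.0935 × 23.1 = 2.15985 m and 2√(Dt) = 2√(0.0417 × 23.1) = 1.963 m.
Argument (x−vt)/(2√(Dt)) = (6.02 − 2.15985)/1.963 = 1.966; ½·erfc(1.966) = 0.002715.
C = 51.2 × 0.002715 = 0.139 mg/L.

0.139 mg/L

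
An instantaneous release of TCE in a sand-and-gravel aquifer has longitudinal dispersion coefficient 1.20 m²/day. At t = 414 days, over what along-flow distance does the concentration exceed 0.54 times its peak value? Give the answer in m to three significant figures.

70.0 m

The plume is Gaussian with σ = √(2Dt) = √(2 × 1.20 × 414) = 31.52 m.
C/C_peak = exp(−Δx²/(2σ²)) = 0.54 ⇒ Δx = σ·√(−2 ln 0.54) = 31.52 × 1.110 = 34.99 m.
Width = 2Δx = 70.0 m.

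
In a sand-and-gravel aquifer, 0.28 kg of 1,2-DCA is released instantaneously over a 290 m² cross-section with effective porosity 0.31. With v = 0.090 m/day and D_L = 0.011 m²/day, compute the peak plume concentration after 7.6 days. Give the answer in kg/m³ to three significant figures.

0.00304 kg/m³

The peak of an instantaneous 1D plume sits at x = vt; there the Gaussian factor is 1 and C_max = M/(n_e·A·√(4πDt)), where n_e·A is the pore area the mass is dissolved in.
√(4πDt) = √(4π × 0.011 × 7.6) = 1.025 m, so C_max = 0.28/(0.31 × 290 × 1.025) = 0.00304 kg/m³.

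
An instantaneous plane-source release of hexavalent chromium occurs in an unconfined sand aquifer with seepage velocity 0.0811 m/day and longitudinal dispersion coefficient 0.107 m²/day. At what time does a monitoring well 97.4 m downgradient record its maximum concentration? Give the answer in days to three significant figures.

1180 days

For the 1D instantaneous-source solution, setting ∂C/∂t = 0 at fixed x gives v²t² + 2Dt − x² = 0, so t = (√(D² + v²x²) − D)/v².
√(D² + v²x²) = √(0.107² + 0.0811² × 97.4²) = 7.900; v² = 0.00657721.
t = (7.900 − 0.107)/0.00657721 = 1180 days (vs. the pure-advection estimate x/v = 1200 d).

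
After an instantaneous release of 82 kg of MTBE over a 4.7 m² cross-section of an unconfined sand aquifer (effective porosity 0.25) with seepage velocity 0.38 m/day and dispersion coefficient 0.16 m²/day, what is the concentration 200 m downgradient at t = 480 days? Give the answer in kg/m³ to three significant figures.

0.820 kg/m³

For an instantaneous plane source, C(x,t) = M/(n_e·A·√(4πDt)) · exp(−(x−vt)²/(4Dt)), with n_e·A the pore (flow) area.
Plume center vt = 0.38 × 480 = 182.4 m, so the well at 200 m is 17.6 m downgradient of the peak.
√(4πDt) = 31.07 m, giving peak height M/(n_e·A·√(4πDt)) = 82/(0.25 × 4.7 × 31.07) = 2.246 kg/m³.
(x−vt)²/(4Dt) = (17.6)²/(4 × 0.16 × 480) = 1.008; exp(−1.008) = 0.3649.
C = 2.246 × 0.3649 = 0.820 kg/m³.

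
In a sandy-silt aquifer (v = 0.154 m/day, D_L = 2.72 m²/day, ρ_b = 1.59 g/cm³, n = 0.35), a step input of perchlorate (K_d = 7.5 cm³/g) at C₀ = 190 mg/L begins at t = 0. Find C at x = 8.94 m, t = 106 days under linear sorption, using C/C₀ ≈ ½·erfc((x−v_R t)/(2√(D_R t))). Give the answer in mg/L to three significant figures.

Retardation factor R = 1 + ρ_b·K_d/n = 1 + 1.59 × 7.5/0.35 = 35.07.
Sorption retards both mechanisms: v_R = v/R = 0.004391 m/day, D_R = D/R = 0.07756 m²/day.
v_R·t = 0.004391 × 106 = 0.465446 m; 2√(D_R t) = 5.735 m; argument = (8.94 − 0.465446)/5.735 = 1.478.
C = C₀ × ½·erfc(1.478) = 190 × 0.01830 = 3.48 mg/L.

3.48 mg/L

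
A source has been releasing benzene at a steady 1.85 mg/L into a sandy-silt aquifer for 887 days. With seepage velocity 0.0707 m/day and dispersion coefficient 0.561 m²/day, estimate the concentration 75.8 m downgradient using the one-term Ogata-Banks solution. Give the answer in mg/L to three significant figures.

For a continuous step input, C/C₀ ≈ ½·erfc((x−vt)/(2√(Dt))).
vt = 0.0707 × 887 = 62.7109 m and 2√(Dt) = 2√(0.561 × 887) = 44.61 m.
Argument (x−vt)/(2√(Dt)) = (75.8 − 62.7109)/44.61 = 0.2934; ½·erfc(0.2934) = 0.3391.
C = 1.85 × 0.3391 = 0.627 mg/L.

0.627 mg/L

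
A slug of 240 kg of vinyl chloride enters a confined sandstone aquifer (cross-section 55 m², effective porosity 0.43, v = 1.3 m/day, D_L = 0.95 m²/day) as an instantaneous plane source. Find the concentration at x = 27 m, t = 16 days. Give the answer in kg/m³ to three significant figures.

For an instantaneous plane source, C(x,t) = M/(n_e·A·√(4πDt)) · exp(−(x−vt)²/(4Dt)), with n_e·A the pore (flow) area.
Plume center vt = 1.3 × 16 = 20.8 m, so the well at 27 m is 6.2 m downgradient of the peak.
√(4πDt) = 13.82 m, giving peak height M/(n_e·A·√(4πDt)) = 240/(0.43 × 55 × 13.82) = 0.7343 kg/m³.
(x−vt)²/(4Dt) = (6.2)²/(4 × 0.95 × 16) = 0.6322; exp(−0.6322) = 0.5314.
C = 0.7343 × 0.5314 = 0.390 kg/m³.

0.390 kg/m³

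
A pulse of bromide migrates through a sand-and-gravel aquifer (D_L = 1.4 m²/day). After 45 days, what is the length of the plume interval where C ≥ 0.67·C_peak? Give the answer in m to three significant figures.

20.1 m

The plume is Gaussian with σ = √(2Dt) = √(2 × 1.4 × 45) = 11.22 m.
C/C_peak = exp(−Δx²/(2σ²)) = 0.67 ⇒ Δx = σ·√(−2 ln 0.67) = 11.22 × 0.8950 = 10.04 m.
Width = 2Δx = 20.1 m.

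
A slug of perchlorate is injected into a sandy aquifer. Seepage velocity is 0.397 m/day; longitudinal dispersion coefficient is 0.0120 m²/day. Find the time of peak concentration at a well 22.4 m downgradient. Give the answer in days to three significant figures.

For the 1D instantaneous-source solution, setting ∂C/∂t = 0 at fixed x gives v²t² + 2Dt − x² = 0, so t = (√(D² + v²x²) − D)/v².
√(D² + v²x²) = √(0.0120² + 0.397² × 22.4²) = 8.893; v² = 0.157609.
t = (8.893 − 0.0120)/0.157609 = 56.3 days (vs. the pure-advection estimate x/v = 56.4 d).

56.3 days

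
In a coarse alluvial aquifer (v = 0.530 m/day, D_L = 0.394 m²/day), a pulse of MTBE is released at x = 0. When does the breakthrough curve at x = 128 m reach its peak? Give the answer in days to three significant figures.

For the 1D instantaneous-source solution, setting ∂C/∂t = 0 at fixed x gives v²t² + 2Dt − x² = 0, so t = (√(D² + v²x²) − D)/v².
√(D² + v²x²) = √(0.394² + 0.530² × 128²) = 67.84; v² = 0.2809.
t = (67.84 − 0.394)/0.2809 = 240 days (vs. the pure-advection estimate x/v = 242 d).

240 days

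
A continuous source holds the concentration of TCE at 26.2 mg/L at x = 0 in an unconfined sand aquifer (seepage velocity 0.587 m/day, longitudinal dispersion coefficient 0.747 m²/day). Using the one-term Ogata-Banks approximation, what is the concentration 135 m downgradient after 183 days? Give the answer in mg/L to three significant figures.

For a continuous step input, C/C₀ ≈ ½·erfc((x−vt)/(2√(Dt))).
vt = 0.587 × 183 = 107.421 m and 2√(Dt) = 2√(0.747 × 183) = 23.38 m.
Argument (x−vt)/(2√(Dt)) = (135 − 107.421)/23.38 = 1.180; ½·erfc(1.180) = 0.04758.
C = 26.2 × 0.04758 = 1.25 mg/L.

1.25 mg/L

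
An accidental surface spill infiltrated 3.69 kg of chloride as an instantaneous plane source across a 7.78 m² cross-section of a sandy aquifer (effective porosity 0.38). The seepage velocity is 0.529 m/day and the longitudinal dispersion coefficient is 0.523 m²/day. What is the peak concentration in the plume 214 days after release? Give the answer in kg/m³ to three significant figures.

0.0333 kg/m³

The peak of an instantaneous 1D plume sits at x = vt; there the Gaussian factor is 1 and C_max = M/(n_e·A·√(4πDt)), where n_e·A is the pore area the mass is dissolved in.
√(4πDt) = √(4π × 0.523 × 214) = 37.50 m, so C_max = 3.69/(0.38 × 7.78 × 37.50) = 0.0333 kg/m³.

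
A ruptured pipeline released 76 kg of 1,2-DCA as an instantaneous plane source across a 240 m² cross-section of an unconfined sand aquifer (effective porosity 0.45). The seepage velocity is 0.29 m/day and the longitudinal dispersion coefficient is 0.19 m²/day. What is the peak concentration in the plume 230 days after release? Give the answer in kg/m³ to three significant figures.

0.0300 kg/m³

The peak of an instantaneous 1D plume sits at x = vt; there the Gaussian factor is 1 and C_max = M/(n_e·A·√(4πDt)), where n_e·A is the pore area the mass is dissolved in.
√(4πDt) = √(4π × 0.19 × 230) = 23.43 m, so C_max = 76/(0.45 × 240 × 23.43) = 0.0300 kg/m³.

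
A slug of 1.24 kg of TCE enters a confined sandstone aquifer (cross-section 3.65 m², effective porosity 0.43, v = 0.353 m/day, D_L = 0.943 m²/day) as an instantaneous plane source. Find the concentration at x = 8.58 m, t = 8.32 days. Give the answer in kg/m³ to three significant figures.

0.0288 kg/m³

For an instantaneous plane source, C(x,t) = M/(n_e·A·√(4πDt)) · exp(−(x−vt)²/(4Dt)), with n_e·A the pore (flow) area.
Plume center vt = 0.353 × 8.32 = 2.93696 m, so the well at 8.58 m is 5.64304 m downgradient of the peak.
√(4πDt) = 9.929 m, giving peak height M/(n_e·A·√(4πDt)) = 1.24/(0.43 × 3.65 × 9.929) = 0.07957 kg/m³.
(x−vt)²/(4Dt) = (5.64304)²/(4 × 0.943 × 8.32) = 1.015; exp(−1.015) = 0.3624.
C = 0.07957 × 0.3624 = 0.0288 kg/m³.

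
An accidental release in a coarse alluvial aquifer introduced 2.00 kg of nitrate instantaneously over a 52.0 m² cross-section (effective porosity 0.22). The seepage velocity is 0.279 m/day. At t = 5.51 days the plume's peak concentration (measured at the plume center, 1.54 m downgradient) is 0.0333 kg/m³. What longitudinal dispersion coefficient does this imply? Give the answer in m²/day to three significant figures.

At the plume center C_max = M/(n_e·A·√(4πDt)), so D = M²/(4πt·(n_e·A·C_max)²).
n_e·A·C_max = 0.22 × 52.0 × 0.0333 = 0.3810 kg/m.
D = 2.00²/(4π × 5.51 × 0.3810²) = 0.398 m²/day.

0.398 m²/day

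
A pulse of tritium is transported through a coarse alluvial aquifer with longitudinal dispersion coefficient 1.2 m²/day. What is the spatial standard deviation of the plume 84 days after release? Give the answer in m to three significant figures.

14.2 m

Dispersive spreading gives a Gaussian with σ² = 2Dt; advection only shifts the center.
σ = √(2 × 1.2 × 84) = 14.2 m.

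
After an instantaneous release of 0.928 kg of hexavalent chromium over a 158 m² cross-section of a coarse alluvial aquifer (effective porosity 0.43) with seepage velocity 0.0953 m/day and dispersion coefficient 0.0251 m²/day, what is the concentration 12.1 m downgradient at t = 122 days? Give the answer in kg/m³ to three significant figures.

For an instantaneous plane source, C(x,t) = M/(n_e·A·√(4πDt)) · exp(−(x−vt)²/(4Dt)), with n_e·A the pore (flow) area.
Plume center vt = 0.0953 × 122 = 11.6266 m, so the well at 12.1 m is 0.4734 m downgradient of the peak.
√(4πDt) = 6.203 m, giving peak height M/(n_e·A·√(4πDt)) = 0.928/(0.43 × 158 × 6.203) = 0.002202 kg/m³.
(x−vt)²/(4Dt) = (0.4734)²/(4 × 0.0251 × 122) = 0.01830; exp(−0.01830) = 0.9819.
C = 0.002202 × 0.9819 = 0.00216 kg/m³.

0.00216 kg/m³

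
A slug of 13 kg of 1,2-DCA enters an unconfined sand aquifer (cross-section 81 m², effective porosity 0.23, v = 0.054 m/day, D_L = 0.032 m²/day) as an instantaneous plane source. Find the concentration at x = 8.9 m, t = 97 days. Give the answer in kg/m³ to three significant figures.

For an instantaneous plane source, C(x,t) = M/(n_e·A·√(4πDt)) · exp(−(x−vt)²/(4Dt)), with n_e·A the pore (flow) area.
Plume center vt = 0.054 × 97 = 5.238 m, so the well at 8.9 m is 3.662 m downgradient of the peak.
√(4πDt) = 6.245 m, giving peak height M/(n_e·A·√(4πDt)) = 13/(0.23 × 81 × 6.245) = 0.1117 kg/m³.
(x−vt)²/(4Dt) = (3.662)²/(4 × 0.032 × 97) = 1.080; exp(−1.080) = 0.3396.
C = 0.1117 × 0.3396 = 0.0379 kg/m³.

0.0379 kg/m³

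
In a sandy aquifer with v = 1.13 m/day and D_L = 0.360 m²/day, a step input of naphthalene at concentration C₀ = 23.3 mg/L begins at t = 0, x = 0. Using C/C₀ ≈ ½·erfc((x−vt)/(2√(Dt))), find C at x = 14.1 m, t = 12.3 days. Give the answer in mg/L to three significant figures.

11.0 mg/L

For a continuous step input, C/C₀ ≈ ½·erfc((x−vt)/(2√(Dt))).
vt = 1.13 × 12.3 = 13.899 m and 2√(Dt) = 2√(0.360 × 12.3) = 4.209 m.
Argument (x−vt)/(2√(Dt)) = (14.1 − 13.899)/4.209 = 0.04775; ½·erfc(0.04775) = 0.4731.
C = 23.3 × 0.4731 = 11.0 mg/L.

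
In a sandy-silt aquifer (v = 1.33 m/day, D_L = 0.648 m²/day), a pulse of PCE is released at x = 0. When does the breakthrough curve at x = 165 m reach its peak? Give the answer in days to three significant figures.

124 days

For the 1D instantaneous-source solution, setting ∂C/∂t = 0 at fixed x gives v²t² + 2Dt − x² = 0, so t = (√(D² + v²x²) − D)/v².
√(D² + v²x²) = √(0.648² + 1.33² × 165²) = 219.5; v² = 1.7689.
t = (219.5 − 0.648)/1.7689 = 124 days (vs. the pure-advection estimate x/v = 124 d).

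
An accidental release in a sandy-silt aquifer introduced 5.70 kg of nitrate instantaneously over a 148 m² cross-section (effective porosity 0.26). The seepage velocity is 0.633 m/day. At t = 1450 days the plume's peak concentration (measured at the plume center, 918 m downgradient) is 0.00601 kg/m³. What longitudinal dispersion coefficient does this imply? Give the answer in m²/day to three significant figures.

At the plume center C_max = M/(n_e·A·√(4πDt)), so D = M²/(4πt·(n_e·A·C_max)²).
n_e·A·C_max = 0.26 × 148 × 0.00601 = 0.2313 kg/m.
D = 5.70²/(4π × 1450 × 0.2313²) = 0.0333 m²/day.

0.0333 m²/day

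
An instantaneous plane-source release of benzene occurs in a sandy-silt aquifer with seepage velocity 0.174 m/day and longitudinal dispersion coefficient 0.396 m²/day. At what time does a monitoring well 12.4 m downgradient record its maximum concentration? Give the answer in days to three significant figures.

For the 1D instantaneous-source solution, setting ∂C/∂t = 0 at fixed x gives v²t² + 2Dt − x² = 0, so t = (√(D² + v²x²) − D)/v².
√(D² + v²x²) = √(0.396² + 0.174² × 12.4²) = 2.194; v² = 0.030276.
t = (2.194 − 0.396)/0.030276 = 59.4 days (vs. the pure-advection estimate x/v = 71.3 d).

59.4 days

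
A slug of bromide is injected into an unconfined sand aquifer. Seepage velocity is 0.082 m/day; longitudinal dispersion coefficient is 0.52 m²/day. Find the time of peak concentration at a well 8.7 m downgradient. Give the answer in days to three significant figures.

For the 1D instantaneous-source solution, setting ∂C/∂t = 0 at fixed x gives v²t² + 2Dt − x² = 0, so t = (√(D² + v²x²) − D)/v².
√(D² + v²x²) = √(0.52² + 0.082² × 8.7²) = 0.8828; v² = 0.006724.
t = (0.8828 − 0.52)/0.006724 = 54.0 days (vs. the pure-advection estimate x/v = 106 d).

54.0 days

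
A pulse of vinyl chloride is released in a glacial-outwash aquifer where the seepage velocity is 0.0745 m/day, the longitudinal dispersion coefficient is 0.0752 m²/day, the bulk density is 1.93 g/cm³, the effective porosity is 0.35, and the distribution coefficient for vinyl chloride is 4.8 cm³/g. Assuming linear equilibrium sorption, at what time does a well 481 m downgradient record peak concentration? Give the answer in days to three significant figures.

177000 days

Retardation factor R = 1 + ρ_b·K_d/n = 1 + 1.93 × 4.8/0.35 = 27.47.
Sorption retards both mechanisms: v_R = v/R = 0.002712 m/day, D_R = D/R = 0.002738 m²/day.
Peak time from v_R²t² + 2D_R t − x² = 0: t = (√(D_R² + v_R²x²) − D_R)/v_R².
√(D_R² + v_R²x²) = √(0.002738² + 0.002712² × 481²) = 1.304; v_R² = 7.355e-06.
t = (1.304 − 0.002738)/7.355e-06 = 177000 days.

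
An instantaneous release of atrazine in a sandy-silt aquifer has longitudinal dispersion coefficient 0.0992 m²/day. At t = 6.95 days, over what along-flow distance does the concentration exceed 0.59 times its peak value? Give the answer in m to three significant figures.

The plume is Gaussian with σ = √(2Dt) = √(2 × 0.0992 × 6.95) = 1.174 m.
C/C_peak = exp(−Δx²/(2σ²)) = 0.59 ⇒ Δx = σ·√(−2 ln 0.59) = 1.174 × 1.027 = 1.206 m.
Width = 2Δx = 2.41 m.

2.41 m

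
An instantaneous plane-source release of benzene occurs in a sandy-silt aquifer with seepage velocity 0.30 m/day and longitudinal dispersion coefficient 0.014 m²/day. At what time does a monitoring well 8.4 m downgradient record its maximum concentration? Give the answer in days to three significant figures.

For the 1D instantaneous-source solution, setting ∂C/∂t = 0 at fixed x gives v²t² + 2Dt − x² = 0, so t = (√(D² + v²x²) − D)/v².
√(D² + v²x²) = √(0.014² + 0.30² × 8.4²) = 2.520; v² = 0.09.
t = (2.520 − 0.014)/0.09 = 27.8 days (vs. the pure-advection estimate x/v = 28.0 d).

27.8 days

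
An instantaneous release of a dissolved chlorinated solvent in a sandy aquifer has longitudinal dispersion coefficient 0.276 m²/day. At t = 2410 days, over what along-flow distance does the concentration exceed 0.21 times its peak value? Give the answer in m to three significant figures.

129 m

The plume is Gaussian with σ = √(2Dt) = √(2 × 0.276 × 2410) = 36.47 m.
C/C_peak = exp(−Δx²/(2σ²)) = 0.21 ⇒ Δx = σ·√(−2 ln 0.21) = 36.47 × 1.767 = 64.44 m.
Width = 2Δx = 129 m.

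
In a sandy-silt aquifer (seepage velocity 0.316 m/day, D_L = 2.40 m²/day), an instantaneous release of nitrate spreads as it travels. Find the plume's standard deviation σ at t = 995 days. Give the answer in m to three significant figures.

69.1 m

Dispersive spreading gives a Gaussian with σ² = 2Dt; advection only shifts the center.
σ = √(2 × 2.40 × 995) = 69.1 m.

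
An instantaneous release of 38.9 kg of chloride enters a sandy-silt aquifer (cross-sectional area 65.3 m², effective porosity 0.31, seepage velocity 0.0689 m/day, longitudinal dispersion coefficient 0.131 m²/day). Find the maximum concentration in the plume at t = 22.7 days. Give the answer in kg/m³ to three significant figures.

0.314 kg/m³

The peak of an instantaneous 1D plume sits at x = vt; there the Gaussian factor is 1 and C_max = M/(n_e·A·√(4πDt)), where n_e·A is the pore area the mass is dissolved in.
√(4πDt) = √(4π × 0.131 × 22.7) = 6.113 m, so C_max = 38.9/(0.31 × 65.3 × 6.113) = 0.314 kg/m³.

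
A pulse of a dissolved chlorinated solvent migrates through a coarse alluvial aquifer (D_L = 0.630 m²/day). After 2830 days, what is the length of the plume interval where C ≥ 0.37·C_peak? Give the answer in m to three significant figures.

168 m

The plume is Gaussian with σ = √(2Dt) = √(2 × 0.630 × 2830) = 59.71 m.
C/C_peak = exp(−Δx²/(2σ²)) = 0.37 ⇒ Δx = σ·√(−2 ln 0.37) = 59.71 × 1.410 = 84.19 m.
Width = 2Δx = 168 m.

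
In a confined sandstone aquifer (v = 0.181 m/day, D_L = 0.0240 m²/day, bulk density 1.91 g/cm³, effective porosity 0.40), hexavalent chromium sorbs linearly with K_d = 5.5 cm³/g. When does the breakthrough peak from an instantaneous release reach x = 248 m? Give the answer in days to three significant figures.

Retardation factor R = 1 + ρ_b·K_d/n = 1 + 1.91 × 5.5/0.40 = 27.26.
Sorption retards both mechanisms: v_R = v/R = 0.006640 m/day, D_R = D/R = 0.0008804 m²/day.
Peak time from v_R²t² + 2D_R t − x² = 0: t = (√(D_R² + v_R²x²) − D_R)/v_R².
√(D_R² + v_R²x²) = √(0.0008804² + 0.006640² × 248²) = 1.647; v_R² = 4.409e-05.
t = (1.647 − 0.0008804)/4.409e-05 = 37300 days.

37300 days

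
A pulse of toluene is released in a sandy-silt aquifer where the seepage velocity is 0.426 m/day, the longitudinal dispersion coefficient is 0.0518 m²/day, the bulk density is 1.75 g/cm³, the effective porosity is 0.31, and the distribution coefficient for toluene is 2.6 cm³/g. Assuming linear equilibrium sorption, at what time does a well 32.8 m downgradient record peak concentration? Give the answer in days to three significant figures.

1200 days

Retardation factor R = 1 + ρ_b·K_d/n = 1 + 1.75 × 2.6/0.31 = 15.68.
Sorption retards both mechanisms: v_R = v/R = 0.02717 m/day, D_R = D/R = 0.003304 m²/day.
Peak time from v_R²t² + 2D_R t − x² = 0: t = (√(D_R² + v_R²x²) − D_R)/v_R².
√(D_R² + v_R²x²) = √(0.003304² + 0.02717² × 32.8²) = 0.8912; v_R² = 0.0007382.
t = (0.8912 − 0.003304)/0.0007382 = 1200 days.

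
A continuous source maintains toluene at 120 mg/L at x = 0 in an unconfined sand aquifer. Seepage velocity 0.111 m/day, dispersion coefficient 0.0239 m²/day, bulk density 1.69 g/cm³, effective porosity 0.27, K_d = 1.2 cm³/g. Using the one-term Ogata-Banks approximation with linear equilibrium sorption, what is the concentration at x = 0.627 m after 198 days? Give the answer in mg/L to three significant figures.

116 mg/L

Retardation factor R = 1 + ρ_b·K_d/n = 1 + 1.69 × 1.2/0.27 = 8.511.
Sorption retards both mechanisms: v_R = v/R = 0.01304 m/day, D_R = D/R = 0.002808 m²/day.
v_R·t = 0.01304 × 198 = 2.58192 m; 2√(D_R t) = 1.491 m; argument = (0.627 − 2.58192)/1.491 = -1.311.
C = C₀ × ½·erfc(-1.311) = 120 × 0.9681 = 116 mg/L.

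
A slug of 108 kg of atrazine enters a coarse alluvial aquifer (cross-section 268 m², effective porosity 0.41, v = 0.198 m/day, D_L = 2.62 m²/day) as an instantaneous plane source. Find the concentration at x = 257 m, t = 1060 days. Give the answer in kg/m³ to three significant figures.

0.00431 kg/m³

For an instantaneous plane source, C(x,t) = M/(n_e·A·√(4πDt)) · exp(−(x−vt)²/(4Dt)), with n_e·A the pore (flow) area.
Plume center vt = 0.198 × 1060 = 209.88 m, so the well at 257 m is 47.12 m downgradient of the peak.
√(4πDt) = 186.8 m, giving peak height M/(n_e·A·√(4πDt)) = 108/(0.41 × 268 × 186.8) = 0.005262 kg/m³.
(x−vt)²/(4Dt) = (47.12)²/(4 × 2.62 × 1060) = 0.1999; exp(−0.1999) = 0.8188.
C = 0.005262 × 0.8188 = 0.00431 kg/m³.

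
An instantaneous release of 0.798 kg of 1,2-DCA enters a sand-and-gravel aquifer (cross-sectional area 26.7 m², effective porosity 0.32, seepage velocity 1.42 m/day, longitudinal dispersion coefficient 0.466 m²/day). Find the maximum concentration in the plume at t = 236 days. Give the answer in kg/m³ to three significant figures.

0.00251 kg/m³

The peak of an instantaneous 1D plume sits at x = vt; there the Gaussian factor is 1 and C_max = M/(n_e·A·√(4πDt)), where n_e·A is the pore area the mass is dissolved in.
√(4πDt) = √(4π × 0.466 × 236) = 37.18 m, so C_max = 0.798/(0.32 × 26.7 × 37.18) = 0.00251 kg/m³.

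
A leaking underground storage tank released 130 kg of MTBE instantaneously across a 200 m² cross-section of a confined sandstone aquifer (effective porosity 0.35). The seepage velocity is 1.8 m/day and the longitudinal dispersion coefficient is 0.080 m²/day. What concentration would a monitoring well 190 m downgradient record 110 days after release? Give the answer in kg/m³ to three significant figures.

For an instantaneous plane source, C(x,t) = M/(n_e·A·√(4πDt)) · exp(−(x−vt)²/(4Dt)), with n_e·A the pore (flow) area.
Plume center vt = 1.8 × 110 = 198 m, so the well at 190 m is 8 m upgradient of the peak.
√(4πDt) = 10.52 m, giving peak height M/(n_e·A·√(4πDt)) = 130/(0.35 × 200 × 10.52) = 0.1765 kg/m³.
(x−vt)²/(4Dt) = (-8)²/(4 × 0.080 × 110) = 1.818; exp(−1.818) = 0.1624.
C = 0.1765 × 0.1624 = 0.0287 kg/m³.

0.0287 kg/m³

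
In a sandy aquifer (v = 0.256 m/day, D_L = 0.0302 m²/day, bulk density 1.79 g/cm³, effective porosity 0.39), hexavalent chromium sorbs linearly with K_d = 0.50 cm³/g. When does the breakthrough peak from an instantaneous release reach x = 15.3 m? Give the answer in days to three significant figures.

Retardation factor R = 1 + ρ_b·K_d/n = 1 + 1.79 × 0.50/0.39 = 3.295.
Sorption retards both mechanisms: v_R = v/R = 0.07769 m/day, D_R = D/R = 0.009165 m²/day.
Peak time from v_R²t² + 2D_R t − x² = 0: t = (√(D_R² + v_R²x²) − D_R)/v_R².
√(D_R² + v_R²x²) = √(0.009165² + 0.07769² × 15.3²) = 1.189; v_R² = 0.006036.
t = (1.189 − 0.009165)/0.006036 = 195 days.

195 days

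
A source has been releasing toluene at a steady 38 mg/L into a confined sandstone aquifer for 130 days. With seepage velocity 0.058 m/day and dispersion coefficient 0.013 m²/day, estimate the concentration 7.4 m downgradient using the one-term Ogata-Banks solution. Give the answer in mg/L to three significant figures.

For a continuous step input, C/C₀ ≈ ½·erfc((x−vt)/(2√(Dt))).
vt = 0.058 × 130 = 7.54 m and 2√(Dt) = 2√(0.013 × 130) = 2.600 m.
Argument (x−vt)/(2√(Dt)) = (7.4 − 7.54)/2.600 = -0.05385; ½·erfc(-0.05385) = 0.5304.
C = 38 × 0.5304 = 20.2 mg/L.

20.2 mg/L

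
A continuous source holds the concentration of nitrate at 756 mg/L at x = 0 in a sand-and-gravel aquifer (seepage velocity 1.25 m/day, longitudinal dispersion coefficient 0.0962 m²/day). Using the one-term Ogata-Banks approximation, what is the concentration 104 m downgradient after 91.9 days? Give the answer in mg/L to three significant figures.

For a continuous step input, C/C₀ ≈ ½·erfc((x−vt)/(2√(Dt))).
vt = 1.25 × 91.9 = 114.875 m and 2√(Dt) = 2√(0.0962 × 91.9) = 5.947 m.
Argument (x−vt)/(2√(Dt)) = (104 − 114.875)/5.947 = -1.829; ½·erfc(-1.829) = 0.9952.
C = 756 × 0.9952 = 752 mg/L.

752 mg/L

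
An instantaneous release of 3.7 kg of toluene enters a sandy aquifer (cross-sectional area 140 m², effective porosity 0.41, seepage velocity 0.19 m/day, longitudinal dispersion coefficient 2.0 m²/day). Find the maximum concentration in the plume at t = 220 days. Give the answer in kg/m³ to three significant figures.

The peak of an instantaneous 1D plume sits at x = vt; there the Gaussian factor is 1 and C_max = M/(n_e·A·√(4πDt)), where n_e·A is the pore area the mass is dissolved in.
√(4πDt) = √(4π × 2.0 × 220) = 74.36 m, so C_max = 3.7/(0.41 × 140 × 74.36) = 0.000867 kg/m³.

0.000867 kg/m³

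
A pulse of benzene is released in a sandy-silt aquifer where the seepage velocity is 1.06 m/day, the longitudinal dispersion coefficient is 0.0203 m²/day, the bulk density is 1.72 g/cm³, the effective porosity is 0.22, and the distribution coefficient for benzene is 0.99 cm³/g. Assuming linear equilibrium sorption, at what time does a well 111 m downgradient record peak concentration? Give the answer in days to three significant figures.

Retardation factor R = 1 + ρ_b·K_d/n = 1 + 1.72 × 0.99/0.22 = 8.740.
Sorption retards both mechanisms: v_R = v/R = 0.1213 m/day, D_R = D/R = 0.002323 m²/day.
Peak time from v_R²t² + 2D_R t − x² = 0: t = (√(D_R² + v_R²x²) − D_R)/v_R².
√(D_R² + v_R²x²) = √(0.002323² + 0.1213² × 111²) = 13.46; v_R² = 0.01471.
t = (13.46 − 0.002323)/0.01471 = 915 days.

915 days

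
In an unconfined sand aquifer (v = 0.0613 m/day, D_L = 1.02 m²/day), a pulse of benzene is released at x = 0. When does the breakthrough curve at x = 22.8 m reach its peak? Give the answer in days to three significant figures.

For the 1D instantaneous-source solution, setting ∂C/∂t = 0 at fixed x gives v²t² + 2Dt − x² = 0, so t = (√(D² + v²x²) − D)/v².
√(D² + v²x²) = √(1.02² + 0.0613² × 22.8²) = 1.730; v² = 0.00375769.
t = (1.730 − 1.02)/0.00375769 = 189 days (vs. the pure-advection estimate x/v = 372 d).

189 days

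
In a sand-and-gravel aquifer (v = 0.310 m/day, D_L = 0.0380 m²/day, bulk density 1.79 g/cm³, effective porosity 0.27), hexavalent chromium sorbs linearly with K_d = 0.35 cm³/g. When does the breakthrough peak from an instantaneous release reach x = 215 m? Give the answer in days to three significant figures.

2300 days

Retardation factor R = 1 + ρ_b·K_d/n = 1 + 1.79 × 0.35/0.27 = 3.320.
Sorption retards both mechanisms: v_R = v/R = 0.09337 m/day, D_R = D/R = 0.01145 m²/day.
Peak time from v_R²t² + 2D_R t − x² = 0: t = (√(D_R² + v_R²x²) − D_R)/v_R².
√(D_R² + v_R²x²) = √(0.01145² + 0.09337² × 215²) = 20.07; v_R² = 0.008718.
t = (20.07 − 0.01145)/0.008718 = 2300 days.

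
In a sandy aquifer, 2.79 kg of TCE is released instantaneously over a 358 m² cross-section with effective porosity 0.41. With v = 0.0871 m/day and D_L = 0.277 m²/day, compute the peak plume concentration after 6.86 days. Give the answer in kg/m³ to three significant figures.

The peak of an instantaneous 1D plume sits at x = vt; there the Gaussian factor is 1 and C_max = M/(n_e·A·√(4πDt)), where n_e·A is the pore area the mass is dissolved in.
√(4πDt) = √(4π × 0.277 × 6.86) = 4.887 m, so C_max = 2.79/(0.41 × 358 × 4.887) = 0.00389 kg/m³.

0.00389 kg/m³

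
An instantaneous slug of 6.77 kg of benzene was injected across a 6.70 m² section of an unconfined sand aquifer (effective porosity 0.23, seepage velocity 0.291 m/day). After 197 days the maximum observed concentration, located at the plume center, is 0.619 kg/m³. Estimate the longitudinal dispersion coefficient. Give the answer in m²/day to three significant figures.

At the plume center C_max = M/(n_e·A·√(4πDt)), so D = M²/(4πt·(n_e·A·C_max)²).
n_e·A·C_max = 0.23 × 6.70 × 0.619 = 0.9539 kg/m.
D = 6.77²/(4π × 197 × 0.9539²) = 0.0203 m²/day.

0.0203 m²/day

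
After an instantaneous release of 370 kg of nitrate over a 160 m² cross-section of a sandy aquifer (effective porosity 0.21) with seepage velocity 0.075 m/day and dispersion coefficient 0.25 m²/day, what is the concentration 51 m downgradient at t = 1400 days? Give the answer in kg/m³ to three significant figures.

0.0207 kg/m³

For an instantaneous plane source, C(x,t) = M/(n_e·A·√(4πDt)) · exp(−(x−vt)²/(4Dt)), with n_e·A the pore (flow) area.
Plume center vt = 0.075 × 1400 = 105 m, so the well at 51 m is 54 m upgradient of the peak.
√(4πDt) = 66.32 m, giving peak height M/(n_e·A·√(4πDt)) = 370/(0.21 × 160 × 66.32) = 0.1660 kg/m³.
(x−vt)²/(4Dt) = (-54)²/(4 × 0.25 × 1400) = 2.083; exp(−2.083) = 0.1246.
C = 0.1660 × 0.1246 = 0.0207 kg/m³.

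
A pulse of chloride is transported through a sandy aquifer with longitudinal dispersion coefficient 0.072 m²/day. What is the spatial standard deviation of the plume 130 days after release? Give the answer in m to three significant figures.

Dispersive spreading gives a Gaussian with σ² = 2Dt; advection only shifts the center.
σ = √(2 × 0.072 × 130) = 4.33 m.

4.33 m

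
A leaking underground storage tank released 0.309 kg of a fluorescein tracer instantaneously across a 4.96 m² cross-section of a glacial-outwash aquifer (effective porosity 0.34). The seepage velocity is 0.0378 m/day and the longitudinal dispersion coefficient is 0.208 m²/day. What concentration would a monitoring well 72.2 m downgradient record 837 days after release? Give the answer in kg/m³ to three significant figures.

For an instantaneous plane source, C(x,t) = M/(n_e·A·√(4πDt)) · exp(−(x−vt)²/(4Dt)), with n_e·A the pore (flow) area.
Plume center vt = 0.0378 × 837 = 31.6386 m, so the well at 72.2 m is 40.5614 m downgradient of the peak.
√(4πDt) = 46.77 m, giving peak height M/(n_e·A·√(4πDt)) = 0.309/(0.34 × 4.96 × 46.77) = 0.003918 kg/m³.
(x−vt)²/(4Dt) = (40.5614)²/(4 × 0.208 × 837) = 2.363; exp(−2.363) = 0.09414.
C = 0.003918 × 0.09414 = 0.000369 kg/m³.

0.000369 kg/m³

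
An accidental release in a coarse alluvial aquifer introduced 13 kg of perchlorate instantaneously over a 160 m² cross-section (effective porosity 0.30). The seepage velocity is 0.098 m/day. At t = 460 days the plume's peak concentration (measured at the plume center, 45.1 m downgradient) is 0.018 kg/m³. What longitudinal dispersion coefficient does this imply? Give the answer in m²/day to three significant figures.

0.0392 m²/day

At the plume center C_max = M/(n_e·A·√(4πDt)), so D = M²/(4πt·(n_e·A·C_max)²).
n_e·A·C_max = 0.30 × 160 × 0.018 = 0.8640 kg/m.
D = 13²/(4π × 460 × 0.8640²) = 0.0392 m²/day.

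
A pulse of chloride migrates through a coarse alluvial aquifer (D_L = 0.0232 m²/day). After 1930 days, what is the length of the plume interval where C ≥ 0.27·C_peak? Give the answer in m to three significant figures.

30.6 m

The plume is Gaussian with σ = √(2Dt) = √(2 × 0.0232 × 1930) = 9.463 m.
C/C_peak = exp(−Δx²/(2σ²)) = 0.27 ⇒ Δx = σ·√(−2 ln 0.27) = 9.463 × 1.618 = 15.31 m.
Width = 2Δx = 30.6 m.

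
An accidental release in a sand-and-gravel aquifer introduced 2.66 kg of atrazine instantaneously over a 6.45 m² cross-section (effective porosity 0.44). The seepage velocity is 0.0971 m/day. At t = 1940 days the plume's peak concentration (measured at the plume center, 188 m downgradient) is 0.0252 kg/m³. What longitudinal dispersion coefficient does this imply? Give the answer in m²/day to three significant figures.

At the plume center C_max = M/(n_e·A·√(4πDt)), so D = M²/(4πt·(n_e·A·C_max)²).
n_e·A·C_max = 0.44 × 6.45 × 0.0252 = 0.07152 kg/m.
D = 2.66²/(4π × 1940 × 0.07152²) = 0.0567 m²/day.

0.0567 m²/day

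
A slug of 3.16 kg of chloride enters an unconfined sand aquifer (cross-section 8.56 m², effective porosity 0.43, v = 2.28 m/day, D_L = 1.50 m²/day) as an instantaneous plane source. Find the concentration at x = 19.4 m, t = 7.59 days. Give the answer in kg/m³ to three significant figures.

0.0652 kg/m³

For an instantaneous plane source, C(x,t) = M/(n_e·A·√(4πDt)) · exp(−(x−vt)²/(4Dt)), with n_e·A the pore (flow) area.
Plume center vt = 2.28 × 7.59 = 17.3052 m, so the well at 19.4 m is 2.0948 m downgradient of the peak.
√(4πDt) = 11.96 m, giving peak height M/(n_e·A·√(4πDt)) = 3.16/(0.43 × 8.56 × 11.96) = 0.07178 kg/m³.
(x−vt)²/(4Dt) = (2.0948)²/(4 × 1.50 × 7.59) = 0.09636; exp(−0.09636) = 0.9081.
C = 0.07178 × 0.9081 = 0.0652 kg/m³.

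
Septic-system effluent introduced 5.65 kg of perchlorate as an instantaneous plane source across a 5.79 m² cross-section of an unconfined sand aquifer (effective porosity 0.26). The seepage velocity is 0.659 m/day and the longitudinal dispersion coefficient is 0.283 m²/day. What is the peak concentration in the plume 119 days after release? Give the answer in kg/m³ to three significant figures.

0.182 kg/m³

The peak of an instantaneous 1D plume sits at x = vt; there the Gaussian factor is 1 and C_max = M/(n_e·A·√(4πDt)), where n_e·A is the pore area the mass is dissolved in.
√(4πDt) = √(4π × 0.283 × 119) = 20.57 m, so C_max = 5.65/(0.26 × 5.79 × 20.57) = 0.182 kg/m³.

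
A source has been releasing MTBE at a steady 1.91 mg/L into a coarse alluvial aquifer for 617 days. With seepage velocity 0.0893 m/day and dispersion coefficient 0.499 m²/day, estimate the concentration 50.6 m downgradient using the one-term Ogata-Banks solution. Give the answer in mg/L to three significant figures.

1.09 mg/L

For a continuous step input, C/C₀ ≈ ½·erfc((x−vt)/(2√(Dt))).
vt = 0.0893 × 617 = 55.0981 m and 2√(Dt) = 2√(0.499 × 617) = 35.09 m.
Argument (x−vt)/(2√(Dt)) = (50.6 − 55.0981)/35.09 = -0.1282; ½·erfc(-0.1282) = 0.5719.
C = 1.91 × 0.5719 = 1.09 mg/L.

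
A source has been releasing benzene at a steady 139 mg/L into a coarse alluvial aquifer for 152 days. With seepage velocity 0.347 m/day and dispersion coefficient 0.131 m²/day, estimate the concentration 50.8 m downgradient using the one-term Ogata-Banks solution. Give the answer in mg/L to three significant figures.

For a continuous step input, C/C₀ ≈ ½·erfc((x−vt)/(2√(Dt))).
vt = 0.347 × 152 = 52.744 m and 2√(Dt) = 2√(0.131 × 152) = 8.925 m.
Argument (x−vt)/(2√(Dt)) = (50.8 − 52.744)/8.925 = -0.2178; ½·erfc(-0.2178) = 0.6210.
C = 139 × 0.6210 = 86.3 mg/L.

86.3 mg/L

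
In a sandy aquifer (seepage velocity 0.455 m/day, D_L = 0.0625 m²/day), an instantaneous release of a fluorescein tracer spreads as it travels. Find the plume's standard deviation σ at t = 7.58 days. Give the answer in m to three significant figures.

0.973 m

Dispersive spreading gives a Gaussian with σ² = 2Dt; advection only shifts the center.
σ = √(2 × 0.0625 × 7.58) = 0.973 m.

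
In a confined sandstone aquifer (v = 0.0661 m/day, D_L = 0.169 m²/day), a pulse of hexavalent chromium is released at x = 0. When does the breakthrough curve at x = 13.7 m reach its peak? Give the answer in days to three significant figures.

For the 1D instantaneous-source solution, setting ∂C/∂t = 0 at fixed x gives v²t² + 2Dt − x² = 0, so t = (√(D² + v²x²) − D)/v².
√(D² + v²x²) = √(0.169² + 0.0661² × 13.7²) = 0.9212; v² = 0.00436921.
t = (0.9212 − 0.169)/0.00436921 = 172 days (vs. the pure-advection estimate x/v = 207 d).

172 days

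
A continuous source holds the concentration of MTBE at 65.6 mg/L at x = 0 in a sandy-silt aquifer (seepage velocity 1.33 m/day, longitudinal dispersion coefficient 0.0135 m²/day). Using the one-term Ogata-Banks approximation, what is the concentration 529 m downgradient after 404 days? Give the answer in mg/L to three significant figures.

For a continuous step input, C/C₀ ≈ ½·erfc((x−vt)/(2√(Dt))).
vt = 1.33 × 404 = 537.32 m and 2√(Dt) = 2√(0.0135 × 404) = 4.671 m.
Argument (x−vt)/(2√(Dt)) = (529 − 537.32)/4.671 = -1.781; ½·erfc(-1.781) = 0.9941.
C = 65.6 × 0.9941 = 65.2 mg/L.

65.2 mg/L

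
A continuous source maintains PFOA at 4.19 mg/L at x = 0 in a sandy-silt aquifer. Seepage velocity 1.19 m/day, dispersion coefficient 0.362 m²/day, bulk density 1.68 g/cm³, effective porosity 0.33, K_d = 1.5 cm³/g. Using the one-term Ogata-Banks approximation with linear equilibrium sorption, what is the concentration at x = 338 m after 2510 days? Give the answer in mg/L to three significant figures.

2.96 mg/L

Retardation factor R = 1 + ρ_b·K_d/n = 1 + 1.68 × 1.5/0.33 = 8.636.
Sorption retards both mechanisms: v_R = v/R = 0.1378 m/day, D_R = D/R = 0.04192 m²/day.
v_R·t = 0.1378 × 2510 = 345.878 m; 2√(D_R t) = 20.52 m; argument = (338 − 345.878)/20.52 = -0.3839.
C = C₀ × ½·erfc(-0.3839) = 4.19 × 0.7064 = 2.96 mg/L.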